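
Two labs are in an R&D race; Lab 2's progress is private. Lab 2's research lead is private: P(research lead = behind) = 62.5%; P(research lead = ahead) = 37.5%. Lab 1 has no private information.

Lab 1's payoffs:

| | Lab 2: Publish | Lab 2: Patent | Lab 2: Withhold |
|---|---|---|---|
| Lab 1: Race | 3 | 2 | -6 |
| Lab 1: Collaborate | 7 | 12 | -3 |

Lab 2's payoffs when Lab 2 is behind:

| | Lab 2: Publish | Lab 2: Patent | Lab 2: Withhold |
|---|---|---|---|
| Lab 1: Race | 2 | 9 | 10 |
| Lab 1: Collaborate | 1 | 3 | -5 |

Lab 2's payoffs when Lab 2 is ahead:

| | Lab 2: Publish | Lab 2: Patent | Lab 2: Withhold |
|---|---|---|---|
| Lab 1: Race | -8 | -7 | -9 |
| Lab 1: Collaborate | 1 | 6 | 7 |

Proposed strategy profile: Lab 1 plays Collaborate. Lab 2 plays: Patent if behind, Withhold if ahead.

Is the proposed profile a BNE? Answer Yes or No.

A profile is a BNE iff every type of every player is best-responding given beliefs about the other side.
Lab 1 plays Collaborate: E[Collaborate] = 0.625·(12) + 0.375·(-3) = 6.375; E[Race] = -1. Best-responding. ✓
Lab 2 (research lead behind), facing Collaborate: Publish gives 1, Patent gives 3, Withhold gives -5. Proposed Patent is best. ✓
Lab 2 (research lead ahead), facing Collaborate: Publish gives 1, Patent gives 6, Withhold gives 7. Proposed Withhold is best. ✓

Yes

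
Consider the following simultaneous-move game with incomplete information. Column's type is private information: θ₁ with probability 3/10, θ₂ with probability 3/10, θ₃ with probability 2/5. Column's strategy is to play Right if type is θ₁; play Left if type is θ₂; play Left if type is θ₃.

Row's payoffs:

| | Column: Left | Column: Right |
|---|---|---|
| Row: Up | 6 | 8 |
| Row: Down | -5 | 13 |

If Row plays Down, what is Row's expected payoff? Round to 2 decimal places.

0.40

E[Down] = 3/10·13 + 3/10·(-5) + 2/5·(-5) = 39/10 + (-3/2) + (-2) = 2/5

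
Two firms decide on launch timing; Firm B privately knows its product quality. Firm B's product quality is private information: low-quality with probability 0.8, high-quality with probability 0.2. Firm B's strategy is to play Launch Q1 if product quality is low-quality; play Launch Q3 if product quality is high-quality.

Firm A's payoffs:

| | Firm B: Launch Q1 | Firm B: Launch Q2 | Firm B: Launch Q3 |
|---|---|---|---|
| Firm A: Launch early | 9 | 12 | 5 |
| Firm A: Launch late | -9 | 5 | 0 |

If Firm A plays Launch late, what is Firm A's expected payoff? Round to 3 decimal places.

E[Launch late] = 0.8·(-9) + 0.2·0 = (-7.2) + 0 = -7.2

-7.200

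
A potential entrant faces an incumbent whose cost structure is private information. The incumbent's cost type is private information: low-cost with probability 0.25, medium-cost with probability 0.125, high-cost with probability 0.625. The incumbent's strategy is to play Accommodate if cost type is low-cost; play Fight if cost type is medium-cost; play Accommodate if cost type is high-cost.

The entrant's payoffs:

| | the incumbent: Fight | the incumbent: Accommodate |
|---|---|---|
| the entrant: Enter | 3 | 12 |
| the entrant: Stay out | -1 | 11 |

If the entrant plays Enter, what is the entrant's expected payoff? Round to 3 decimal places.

Take the expectation over the incumbent's cost type, weighting each type's action by its prior probability.
E[Enter] = 0.25·12 + 0.125·3 + 0.625·12 = 3 + 0.375 + 7.5 = 10.875

10.875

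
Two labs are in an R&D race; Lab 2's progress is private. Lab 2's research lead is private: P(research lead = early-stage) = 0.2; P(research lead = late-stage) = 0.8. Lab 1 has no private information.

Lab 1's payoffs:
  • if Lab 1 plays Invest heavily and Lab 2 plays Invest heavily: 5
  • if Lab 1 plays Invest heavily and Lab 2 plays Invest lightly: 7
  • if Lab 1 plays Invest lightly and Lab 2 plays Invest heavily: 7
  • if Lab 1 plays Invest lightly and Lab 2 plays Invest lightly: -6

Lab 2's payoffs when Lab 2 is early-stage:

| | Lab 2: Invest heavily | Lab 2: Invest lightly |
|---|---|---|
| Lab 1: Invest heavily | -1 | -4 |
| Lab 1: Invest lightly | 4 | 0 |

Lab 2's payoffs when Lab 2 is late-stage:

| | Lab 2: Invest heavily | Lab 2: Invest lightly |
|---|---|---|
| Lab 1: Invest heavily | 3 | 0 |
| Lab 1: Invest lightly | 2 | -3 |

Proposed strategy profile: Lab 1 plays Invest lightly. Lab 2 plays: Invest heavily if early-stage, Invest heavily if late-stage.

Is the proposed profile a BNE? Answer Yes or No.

Yes

Lab 1 plays Invest lightly: E[Invest lightly] = 0.2·(7) + 0.8·(7) = 7; E[Invest heavily] = 5. Best-responding. ✓
Lab 2 (research lead early-stage), facing Invest lightly: Invest heavily gives 4, Invest lightly gives 0. Proposed Invest heavily is best. ✓
Lab 2 (research lead late-stage), facing Invest lightly: Invest heavily gives 2, Invest lightly gives -3. Proposed Invest heavily is best. ✓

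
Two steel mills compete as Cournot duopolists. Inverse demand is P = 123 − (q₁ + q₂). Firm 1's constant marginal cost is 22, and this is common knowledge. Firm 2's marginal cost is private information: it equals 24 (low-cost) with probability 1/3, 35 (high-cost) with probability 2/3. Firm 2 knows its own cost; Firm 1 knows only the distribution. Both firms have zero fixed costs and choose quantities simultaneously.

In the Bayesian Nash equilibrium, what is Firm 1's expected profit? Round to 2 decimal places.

Firm 2 with cost c maximizes (123 − (q₁+q₂) − c)·q₂, giving q₂(c) = (123 − c − q₁)/2.
E[c₂] = 1/3·24 + 2/3·35 = 31.3333
Firm 1's FOC against E[q₂] yields q₁ = (123 − 2·22 + E[c₂])/3 = (123 − 44 + 31.3333)/3 = 36.7778.
E[P] = 123 − (q₁ + E[q₂]) = 58.7778; Firm 1's expected profit = (E[P] − 22)·q₁ = (58.7778 − 22)·36.7778 = 1352.6.

1352.60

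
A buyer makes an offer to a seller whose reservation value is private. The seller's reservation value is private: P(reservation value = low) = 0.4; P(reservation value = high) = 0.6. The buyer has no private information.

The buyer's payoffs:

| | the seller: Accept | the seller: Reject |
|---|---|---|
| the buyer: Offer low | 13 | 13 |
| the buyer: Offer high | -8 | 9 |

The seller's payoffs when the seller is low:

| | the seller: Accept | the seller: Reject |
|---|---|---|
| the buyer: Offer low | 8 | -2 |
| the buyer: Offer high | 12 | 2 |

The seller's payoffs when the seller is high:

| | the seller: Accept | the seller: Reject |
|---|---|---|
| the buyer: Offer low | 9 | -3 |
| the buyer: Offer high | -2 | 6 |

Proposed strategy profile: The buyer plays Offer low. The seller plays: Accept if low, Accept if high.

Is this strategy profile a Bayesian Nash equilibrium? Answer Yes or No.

The buyer plays Offer low: E[Offer low] = 0.4·(13) + 0.6·(13) = 13; E[Offer high] = -8. Best-responding. ✓
The seller (reservation value low), facing Offer low: Accept gives 8, Reject gives -2. Proposed Accept is best. ✓
The seller (reservation value high), facing Offer low: Accept gives 9, Reject gives -3. Proposed Accept is best. ✓

Yes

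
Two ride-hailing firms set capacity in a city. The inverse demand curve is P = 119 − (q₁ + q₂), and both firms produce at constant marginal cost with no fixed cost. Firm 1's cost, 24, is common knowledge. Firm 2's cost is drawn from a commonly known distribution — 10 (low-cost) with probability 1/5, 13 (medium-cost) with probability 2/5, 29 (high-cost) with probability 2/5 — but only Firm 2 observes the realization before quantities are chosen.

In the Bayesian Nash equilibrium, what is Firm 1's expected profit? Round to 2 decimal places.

Firm 2 with cost c maximizes (119 − (q₁+q₂) − c)·q₂, giving q₂(c) = (119 − c − q₁)/2.
E[c₂] = 1/5·10 + 2/5·13 + 2/5·29 = 18.8
Firm 1's FOC against E[q₂] yields q₁ = (119 − 2·24 + E[c₂])/3 = (119 − 48 + 18.8)/3 = 29.9333.
E[P] = 119 − (q₁ + E[q₂]) = 53.9333; Firm 1's expected profit = (E[P] − 24)·q₁ = (53.9333 − 24)·29.9333 = 896.004.

896.00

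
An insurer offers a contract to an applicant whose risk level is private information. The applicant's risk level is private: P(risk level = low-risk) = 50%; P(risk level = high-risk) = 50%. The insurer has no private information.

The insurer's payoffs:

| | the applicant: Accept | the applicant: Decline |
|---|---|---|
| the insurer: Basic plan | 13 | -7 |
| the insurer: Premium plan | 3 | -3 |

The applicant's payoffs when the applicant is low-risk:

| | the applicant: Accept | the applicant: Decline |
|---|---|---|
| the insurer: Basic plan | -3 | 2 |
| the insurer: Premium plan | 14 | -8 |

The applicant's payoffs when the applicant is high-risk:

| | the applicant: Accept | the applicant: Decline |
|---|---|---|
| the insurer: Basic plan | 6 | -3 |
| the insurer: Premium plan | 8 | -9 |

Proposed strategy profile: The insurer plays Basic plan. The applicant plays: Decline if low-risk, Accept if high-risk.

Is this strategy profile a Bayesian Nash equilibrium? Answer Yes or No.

Yes

A profile is a BNE iff every type of every player is best-responding given beliefs about the other side.
The insurer plays Basic plan: E[Basic plan] = 0.5·(-7) + 0.5·(13) = 3; E[Premium plan] = 0. Best-responding. ✓
The applicant (risk level low-risk), facing Basic plan: Accept gives -3, Decline gives 2. Proposed Decline is best. ✓
The applicant (risk level high-risk), facing Basic plan: Accept gives 6, Decline gives -3. Proposed Accept is best. ✓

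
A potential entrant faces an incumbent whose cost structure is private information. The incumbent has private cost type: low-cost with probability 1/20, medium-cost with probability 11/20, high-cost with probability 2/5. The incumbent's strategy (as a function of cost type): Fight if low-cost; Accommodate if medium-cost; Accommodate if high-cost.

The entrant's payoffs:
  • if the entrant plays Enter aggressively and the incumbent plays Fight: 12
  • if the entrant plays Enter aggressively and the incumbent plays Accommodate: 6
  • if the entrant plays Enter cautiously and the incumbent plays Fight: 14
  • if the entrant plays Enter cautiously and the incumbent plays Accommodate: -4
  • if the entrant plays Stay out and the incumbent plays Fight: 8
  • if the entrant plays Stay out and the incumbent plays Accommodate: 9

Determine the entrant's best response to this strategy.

Stay out

Compute the entrant's expected payoff for each action, taking the expectation over the incumbent's type.
E[Enter aggressively] = 1/20·(12) + 11/20·(6) + 2/5·(6) = 63/10
E[Enter cautiously] = 1/20·(14) + 11/20·(-4) + 2/5·(-4) = -31/10
E[Stay out] = 1/20·(8) + 11/20·(9) + 2/5·(9) = 179/20
Best response: Stay out (179/20 is the largest).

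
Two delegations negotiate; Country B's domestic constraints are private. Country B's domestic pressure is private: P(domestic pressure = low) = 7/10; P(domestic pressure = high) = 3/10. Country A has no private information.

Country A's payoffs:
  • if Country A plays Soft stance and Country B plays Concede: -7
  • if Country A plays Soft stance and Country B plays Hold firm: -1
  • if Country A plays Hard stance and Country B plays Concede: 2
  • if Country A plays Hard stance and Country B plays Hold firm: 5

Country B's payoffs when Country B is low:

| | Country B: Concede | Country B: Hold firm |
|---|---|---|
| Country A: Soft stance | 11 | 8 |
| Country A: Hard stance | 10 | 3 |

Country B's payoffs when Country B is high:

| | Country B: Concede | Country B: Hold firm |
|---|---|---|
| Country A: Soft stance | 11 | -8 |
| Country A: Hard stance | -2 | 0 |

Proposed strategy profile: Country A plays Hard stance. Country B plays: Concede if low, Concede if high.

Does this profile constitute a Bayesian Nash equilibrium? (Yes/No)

No

Country A plays Hard stance: E[Hard stance] = 7/10·(2) + 3/10·(2) = 2; E[Soft stance] = -7. Best-responding. ✓
Country B (domestic pressure low), facing Hard stance: Concede gives 10, Hold firm gives 3. Proposed Concede is best. ✓
Country B (domestic pressure high), facing Hard stance: Concede gives -2, Hold firm gives 0. Proposed Concede is not best — profitable deviation exists. ✗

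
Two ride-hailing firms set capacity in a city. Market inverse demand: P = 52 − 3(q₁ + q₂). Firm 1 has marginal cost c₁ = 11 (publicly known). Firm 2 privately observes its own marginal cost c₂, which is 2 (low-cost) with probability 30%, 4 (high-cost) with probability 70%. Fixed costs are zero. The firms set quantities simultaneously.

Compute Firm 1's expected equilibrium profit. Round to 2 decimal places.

41.32

Type-c best response for Firm 2: q₂(c) = (52 − c)/6 − q₁/2.
Firm 1 maximizes expected profit; its first-order condition is 52 − 6q₁ − 3E[q₂] − 11 = 0.
Substituting E[q₂] and solving: E[c₂] = 3.4, so q₁ = (52 − 2·11 + 3.4)/9 = 3.71111.
E[P] = 52 − 3·(q₁ + E[q₂]) = 22.1333; Firm 1's expected profit = (E[P] − 11)·q₁ = (22.1333 − 11)·3.71111 = 41.317.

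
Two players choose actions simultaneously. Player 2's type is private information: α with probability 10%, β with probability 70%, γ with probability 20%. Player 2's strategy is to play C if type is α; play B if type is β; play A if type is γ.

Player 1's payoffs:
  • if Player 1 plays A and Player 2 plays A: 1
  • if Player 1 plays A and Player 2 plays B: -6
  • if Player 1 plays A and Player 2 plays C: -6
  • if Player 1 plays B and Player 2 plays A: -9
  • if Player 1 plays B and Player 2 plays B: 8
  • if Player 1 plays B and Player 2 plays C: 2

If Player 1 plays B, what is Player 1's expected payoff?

4

Take the expectation over Player 2's type, weighting each type's action by its prior probability.
E[B] = 0.1·2 + 0.7·8 + 0.2·(-9) = 0.2 + 5.6 + (-1.8) = 4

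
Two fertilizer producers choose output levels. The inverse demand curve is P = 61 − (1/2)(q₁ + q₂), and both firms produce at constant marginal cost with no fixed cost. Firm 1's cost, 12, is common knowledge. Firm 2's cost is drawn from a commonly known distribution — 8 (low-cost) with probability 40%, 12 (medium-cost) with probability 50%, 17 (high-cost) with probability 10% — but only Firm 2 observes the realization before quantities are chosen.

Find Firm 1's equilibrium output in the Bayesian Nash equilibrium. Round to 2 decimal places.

Type-c best response for Firm 2: q₂(c) = (61 − c) − q₁/2.
Firm 1 maximizes expected profit; its first-order condition is 61 − q₁ − (1/2)E[q₂] − 12 = 0.
Substituting E[q₂] and solving: E[c₂] = 10.9, so q₁ = (61 − 2·12 + 10.9)/(3/2) = 31.9333.

31.93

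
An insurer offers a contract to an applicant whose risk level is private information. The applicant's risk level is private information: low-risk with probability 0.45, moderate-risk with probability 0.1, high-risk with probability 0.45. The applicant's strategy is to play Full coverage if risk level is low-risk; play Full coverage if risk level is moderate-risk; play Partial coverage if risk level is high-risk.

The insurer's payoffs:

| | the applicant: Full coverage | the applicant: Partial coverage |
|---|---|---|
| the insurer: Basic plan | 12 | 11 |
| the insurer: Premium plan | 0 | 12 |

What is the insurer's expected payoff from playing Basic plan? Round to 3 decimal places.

E[Basic plan] = 0.45·12 + 0.1·12 + 0.45·11 = 5.4 + 1.2 + 4.95 = 11.55

11.550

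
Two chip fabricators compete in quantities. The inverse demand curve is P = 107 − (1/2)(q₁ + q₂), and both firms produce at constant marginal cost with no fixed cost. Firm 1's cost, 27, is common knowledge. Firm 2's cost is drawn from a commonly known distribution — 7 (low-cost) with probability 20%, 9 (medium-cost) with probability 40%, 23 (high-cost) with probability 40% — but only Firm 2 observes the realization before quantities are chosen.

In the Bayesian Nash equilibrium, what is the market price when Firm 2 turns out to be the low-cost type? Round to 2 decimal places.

45.80

Type-c best response for Firm 2: q₂(c) = (107 − c) − q₁/2.
Firm 1 maximizes expected profit; its first-order condition is 107 − q₁ − (1/2)E[q₂] − 27 = 0.
Substituting E[q₂] and solving: E[c₂] = 14.2, so q₁ = (107 − 2·27 + 14.2)/(3/2) = 44.8.
q₂(low-cost) = 77.6, so P = 107 − (1/2)·(44.8 + 77.6) = 45.8.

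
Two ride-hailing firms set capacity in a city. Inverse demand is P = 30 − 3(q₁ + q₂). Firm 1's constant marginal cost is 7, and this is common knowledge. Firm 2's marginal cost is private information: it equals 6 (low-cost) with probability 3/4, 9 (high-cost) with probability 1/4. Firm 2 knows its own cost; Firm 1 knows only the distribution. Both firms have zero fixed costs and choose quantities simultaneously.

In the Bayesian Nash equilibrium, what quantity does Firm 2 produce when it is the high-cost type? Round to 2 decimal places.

2.24

Firm 2 with cost c maximizes (30 − 3(q₁+q₂) − c)·q₂, giving q₂(c) = (30 − c − 3q₁)/6.
E[c₂] = 3/4·6 + 1/4·9 = 6.75
Firm 1's FOC against E[q₂] yields q₁ = (30 − 2·7 + E[c₂])/9 = (30 − 14 + 6.75)/9 = 2.52778.
q₂(high-cost) = (30 − 9 − 3·2.52778)/6 = 2.23611.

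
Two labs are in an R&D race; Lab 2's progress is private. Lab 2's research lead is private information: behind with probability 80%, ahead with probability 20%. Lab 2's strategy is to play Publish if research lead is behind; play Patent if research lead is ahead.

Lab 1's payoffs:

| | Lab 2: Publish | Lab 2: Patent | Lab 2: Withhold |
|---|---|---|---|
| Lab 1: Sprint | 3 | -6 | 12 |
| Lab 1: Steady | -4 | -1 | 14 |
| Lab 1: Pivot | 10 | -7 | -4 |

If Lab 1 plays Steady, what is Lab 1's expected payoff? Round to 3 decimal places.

-3.400

E[Steady] = 0.8·(-4) + 0.2·(-1) = (-3.2) + (-0.2) = -3.4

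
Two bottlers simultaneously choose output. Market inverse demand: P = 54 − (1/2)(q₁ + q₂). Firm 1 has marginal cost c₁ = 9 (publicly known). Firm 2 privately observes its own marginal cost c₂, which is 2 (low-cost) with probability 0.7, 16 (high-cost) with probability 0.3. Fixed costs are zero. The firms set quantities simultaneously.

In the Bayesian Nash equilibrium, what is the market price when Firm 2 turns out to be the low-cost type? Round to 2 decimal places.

Firm 2 with cost c maximizes (54 − (1/2)(q₁+q₂) − c)·q₂, giving q₂(c) = (54 − c − (1/2)q₁).
E[c₂] = 0.7·2 + 0.3·16 = 6.2
Firm 1's FOC against E[q₂] yields q₁ = (54 − 2·9 + E[c₂])/(3/2) = (54 − 18 + 6.2)/(3/2) = 28.1333.
q₂(low-cost) = 37.9333, so P = 54 − (1/2)·(28.1333 + 37.9333) = 20.9667.

20.97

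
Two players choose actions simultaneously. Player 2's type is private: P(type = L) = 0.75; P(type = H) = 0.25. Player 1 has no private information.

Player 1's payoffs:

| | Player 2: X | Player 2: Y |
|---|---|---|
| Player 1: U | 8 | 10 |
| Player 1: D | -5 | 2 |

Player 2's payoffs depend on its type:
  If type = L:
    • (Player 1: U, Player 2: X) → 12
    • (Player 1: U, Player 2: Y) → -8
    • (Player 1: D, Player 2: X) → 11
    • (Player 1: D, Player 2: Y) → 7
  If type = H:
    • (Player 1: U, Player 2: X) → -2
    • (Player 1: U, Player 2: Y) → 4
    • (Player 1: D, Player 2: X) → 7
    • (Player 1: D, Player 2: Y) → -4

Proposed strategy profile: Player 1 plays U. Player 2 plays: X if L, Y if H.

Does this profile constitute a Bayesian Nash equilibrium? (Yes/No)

Yes

Player 1 plays U: E[U] = 0.75·(8) + 0.25·(10) = 8.5; E[D] = -3.25. Best-responding. ✓
Player 2 (type L), facing U: X gives 12, Y gives -8. Proposed X is best. ✓
Player 2 (type H), facing U: X gives -2, Y gives 4. Proposed Y is best. ✓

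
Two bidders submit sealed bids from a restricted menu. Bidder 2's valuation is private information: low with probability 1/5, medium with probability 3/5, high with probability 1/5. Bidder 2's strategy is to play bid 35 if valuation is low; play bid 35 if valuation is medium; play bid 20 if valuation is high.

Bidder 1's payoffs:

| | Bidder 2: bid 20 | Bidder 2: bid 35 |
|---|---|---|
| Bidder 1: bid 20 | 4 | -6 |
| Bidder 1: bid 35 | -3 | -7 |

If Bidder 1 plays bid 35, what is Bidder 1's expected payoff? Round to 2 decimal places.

E[bid 35] = 1/5·(-7) + 3/5·(-7) + 1/5·(-3) = (-7/5) + (-21/5) + (-3/5) = -31/5

-6.20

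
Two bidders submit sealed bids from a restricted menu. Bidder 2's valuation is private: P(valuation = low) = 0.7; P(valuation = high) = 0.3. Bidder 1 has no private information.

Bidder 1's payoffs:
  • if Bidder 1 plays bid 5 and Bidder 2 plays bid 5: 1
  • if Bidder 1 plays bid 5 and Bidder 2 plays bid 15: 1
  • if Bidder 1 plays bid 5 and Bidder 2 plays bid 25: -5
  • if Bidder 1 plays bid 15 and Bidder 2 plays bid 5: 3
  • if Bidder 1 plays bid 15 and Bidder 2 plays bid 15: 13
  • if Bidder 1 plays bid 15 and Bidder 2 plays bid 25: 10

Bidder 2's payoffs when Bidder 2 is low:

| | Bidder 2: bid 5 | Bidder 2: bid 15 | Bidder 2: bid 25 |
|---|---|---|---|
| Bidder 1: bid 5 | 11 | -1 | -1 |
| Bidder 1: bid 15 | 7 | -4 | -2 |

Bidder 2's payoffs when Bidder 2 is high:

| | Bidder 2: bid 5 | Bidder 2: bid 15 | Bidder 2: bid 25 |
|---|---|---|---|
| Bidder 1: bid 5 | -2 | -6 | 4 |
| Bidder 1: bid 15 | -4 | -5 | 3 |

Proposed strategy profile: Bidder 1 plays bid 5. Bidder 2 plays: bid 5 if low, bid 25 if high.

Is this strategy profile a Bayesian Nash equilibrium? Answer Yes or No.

No

Bidder 1 plays bid 5: E[bid 5] = 0.7·(1) + 0.3·(-5) = -0.8; E[bid 15] = 5.1. Not best-responding. ✗
Bidder 2 (valuation low), facing bid 5: bid 5 gives 11, bid 15 gives -1, bid 25 gives -1. Proposed bid 5 is best. ✓
Bidder 2 (valuation high), facing bid 5: bid 5 gives -2, bid 15 gives -6, bid 25 gives 4. Proposed bid 25 is best. ✓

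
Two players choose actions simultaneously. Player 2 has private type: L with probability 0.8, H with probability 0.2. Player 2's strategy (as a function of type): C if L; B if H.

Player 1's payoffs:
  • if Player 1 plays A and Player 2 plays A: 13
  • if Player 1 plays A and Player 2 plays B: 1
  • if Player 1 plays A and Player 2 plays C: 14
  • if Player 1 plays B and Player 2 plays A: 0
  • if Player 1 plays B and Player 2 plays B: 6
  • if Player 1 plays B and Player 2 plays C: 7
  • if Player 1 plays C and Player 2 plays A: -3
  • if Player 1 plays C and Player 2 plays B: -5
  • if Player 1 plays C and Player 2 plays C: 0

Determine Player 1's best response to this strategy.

Compute Player 1's expected payoff for each action, taking the expectation over Player 2's type.
E[A] = 0.8·(14) + 0.2·(1) = 11.4
E[B] = 0.8·(7) + 0.2·(6) = 6.8
E[C] = 0.8·(0) + 0.2·(-5) = -1
Best response: A (11.4 is the largest).

A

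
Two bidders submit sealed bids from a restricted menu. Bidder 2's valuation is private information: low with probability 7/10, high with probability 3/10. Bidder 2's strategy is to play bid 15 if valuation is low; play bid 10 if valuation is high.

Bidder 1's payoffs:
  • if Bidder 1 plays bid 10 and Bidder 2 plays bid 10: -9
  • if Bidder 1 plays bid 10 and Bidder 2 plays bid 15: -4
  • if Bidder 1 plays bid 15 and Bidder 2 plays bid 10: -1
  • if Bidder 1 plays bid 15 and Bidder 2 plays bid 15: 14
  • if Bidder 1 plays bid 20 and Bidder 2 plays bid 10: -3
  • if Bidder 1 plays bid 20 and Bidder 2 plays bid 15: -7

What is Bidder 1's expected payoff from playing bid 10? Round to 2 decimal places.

-5.50

E[bid 10] = 7/10·(-4) + 3/10·(-9) = (-14/5) + (-27/10) = -11/2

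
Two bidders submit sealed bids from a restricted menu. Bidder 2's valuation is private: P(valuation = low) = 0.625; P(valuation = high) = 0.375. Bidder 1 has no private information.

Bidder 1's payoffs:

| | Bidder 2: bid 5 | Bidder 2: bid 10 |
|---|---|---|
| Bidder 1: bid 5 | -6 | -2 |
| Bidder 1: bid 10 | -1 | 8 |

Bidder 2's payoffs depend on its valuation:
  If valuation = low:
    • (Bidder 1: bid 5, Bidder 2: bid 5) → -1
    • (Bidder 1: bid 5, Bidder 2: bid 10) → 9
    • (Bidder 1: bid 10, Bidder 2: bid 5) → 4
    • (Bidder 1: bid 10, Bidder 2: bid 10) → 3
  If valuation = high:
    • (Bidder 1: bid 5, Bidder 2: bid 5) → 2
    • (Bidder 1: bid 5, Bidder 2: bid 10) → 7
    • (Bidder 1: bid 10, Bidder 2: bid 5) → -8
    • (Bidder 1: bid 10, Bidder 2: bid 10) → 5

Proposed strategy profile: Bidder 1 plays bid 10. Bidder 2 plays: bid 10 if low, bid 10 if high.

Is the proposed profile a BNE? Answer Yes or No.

Bidder 1 plays bid 10: E[bid 10] = 0.625·(8) + 0.375·(8) = 8; E[bid 5] = -2. Best-responding. ✓
Bidder 2 (valuation low), facing bid 10: bid 5 gives 4, bid 10 gives 3. Proposed bid 10 is not best — profitable deviation exists. ✗
Bidder 2 (valuation high), facing bid 10: bid 5 gives -8, bid 10 gives 5. Proposed bid 10 is best. ✓

No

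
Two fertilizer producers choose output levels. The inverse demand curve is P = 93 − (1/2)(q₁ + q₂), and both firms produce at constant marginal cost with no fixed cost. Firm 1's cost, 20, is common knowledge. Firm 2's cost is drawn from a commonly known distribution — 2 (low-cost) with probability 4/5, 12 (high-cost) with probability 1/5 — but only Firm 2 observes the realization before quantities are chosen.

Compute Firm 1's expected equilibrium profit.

722

Type-c best response for Firm 2: q₂(c) = (93 − c) − q₁/2.
Firm 1 maximizes expected profit; its first-order condition is 93 − q₁ − (1/2)E[q₂] − 20 = 0.
Substituting E[q₂] and solving: E[c₂] = 4, so q₁ = (93 − 2·20 + 4)/(3/2) = 38.
E[P] = 93 − (1/2)·(q₁ + E[q₂]) = 39; Firm 1's expected profit = (E[P] − 20)·q₁ = (39 − 20)·38 = 722.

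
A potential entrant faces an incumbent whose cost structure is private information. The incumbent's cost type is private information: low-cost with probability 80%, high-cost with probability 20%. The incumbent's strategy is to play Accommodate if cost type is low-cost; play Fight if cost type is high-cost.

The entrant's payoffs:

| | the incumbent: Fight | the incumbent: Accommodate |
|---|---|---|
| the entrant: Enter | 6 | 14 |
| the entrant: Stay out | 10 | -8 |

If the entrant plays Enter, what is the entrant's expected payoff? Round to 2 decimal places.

12.40

E[Enter] = 0.8·14 + 0.2·6 = 11.2 + 1.2 = 12.4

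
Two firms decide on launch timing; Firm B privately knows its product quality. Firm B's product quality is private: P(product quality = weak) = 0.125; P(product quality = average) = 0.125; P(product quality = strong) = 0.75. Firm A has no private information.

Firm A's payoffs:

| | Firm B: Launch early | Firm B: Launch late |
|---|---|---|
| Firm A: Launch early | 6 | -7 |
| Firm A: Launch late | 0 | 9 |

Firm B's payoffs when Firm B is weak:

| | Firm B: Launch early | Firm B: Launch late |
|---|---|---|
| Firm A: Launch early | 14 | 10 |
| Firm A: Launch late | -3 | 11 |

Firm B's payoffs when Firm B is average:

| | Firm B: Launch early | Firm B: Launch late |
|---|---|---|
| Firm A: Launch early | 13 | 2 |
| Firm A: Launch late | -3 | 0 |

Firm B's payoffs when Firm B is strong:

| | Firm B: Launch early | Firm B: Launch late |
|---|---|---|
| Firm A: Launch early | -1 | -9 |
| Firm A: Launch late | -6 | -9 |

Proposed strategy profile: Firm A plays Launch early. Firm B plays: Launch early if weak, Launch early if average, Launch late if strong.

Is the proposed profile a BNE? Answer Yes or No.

No

Firm A plays Launch early: E[Launch early] = 0.125·(6) + 0.125·(6) + 0.75·(-7) = -3.75; E[Launch late] = 6.75. Not best-responding. ✗
Firm B (product quality weak), facing Launch early: Launch early gives 14, Launch late gives 10. Proposed Launch early is best. ✓
Firm B (product quality average), facing Launch early: Launch early gives 13, Launch late gives 2. Proposed Launch early is best. ✓
Firm B (product quality strong), facing Launch early: Launch early gives -1, Launch late gives -9. Proposed Launch late is not best — profitable deviation exists. ✗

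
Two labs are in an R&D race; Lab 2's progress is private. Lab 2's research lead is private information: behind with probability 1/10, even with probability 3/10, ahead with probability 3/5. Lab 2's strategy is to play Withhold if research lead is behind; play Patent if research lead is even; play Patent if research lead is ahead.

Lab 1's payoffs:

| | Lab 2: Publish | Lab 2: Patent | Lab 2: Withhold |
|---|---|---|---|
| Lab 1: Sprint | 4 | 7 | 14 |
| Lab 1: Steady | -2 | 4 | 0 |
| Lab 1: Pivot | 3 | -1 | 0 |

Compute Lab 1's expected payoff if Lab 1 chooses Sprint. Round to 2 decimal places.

Take the expectation over Lab 2's research lead, weighting each type's action by its prior probability.
E[Sprint] = 1/10·14 + 3/10·7 + 3/5·7 = 7/5 + 21/10 + 21/5 = 77/10

7.70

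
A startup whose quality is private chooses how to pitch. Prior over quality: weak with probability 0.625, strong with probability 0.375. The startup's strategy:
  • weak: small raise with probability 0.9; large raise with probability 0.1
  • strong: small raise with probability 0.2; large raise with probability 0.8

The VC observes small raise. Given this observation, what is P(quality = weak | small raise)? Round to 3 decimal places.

0.882

P(small raise) = 0.625·0.9 + 0.375·0.2 = 0.6375
P(weak | small raise) = (0.625·0.9) / 0.6375 = 0.5625 / 0.6375 = 0.882353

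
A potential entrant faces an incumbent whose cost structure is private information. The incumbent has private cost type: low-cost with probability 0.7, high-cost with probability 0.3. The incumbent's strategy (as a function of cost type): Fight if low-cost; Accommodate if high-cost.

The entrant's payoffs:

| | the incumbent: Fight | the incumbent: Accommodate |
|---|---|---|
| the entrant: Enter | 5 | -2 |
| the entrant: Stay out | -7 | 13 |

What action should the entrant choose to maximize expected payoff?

Enter

E[Enter] = 0.7·(5) + 0.3·(-2) = 2.9
E[Stay out] = 0.7·(-7) + 0.3·(13) = -1
Best response: Enter (2.9 is the largest).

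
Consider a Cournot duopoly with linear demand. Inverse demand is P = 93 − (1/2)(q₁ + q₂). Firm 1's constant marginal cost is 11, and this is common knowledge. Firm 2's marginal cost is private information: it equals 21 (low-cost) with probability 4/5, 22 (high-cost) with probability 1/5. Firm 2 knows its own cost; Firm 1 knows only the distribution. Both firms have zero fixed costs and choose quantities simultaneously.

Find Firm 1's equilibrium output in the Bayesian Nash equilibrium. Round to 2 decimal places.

Firm 2 with cost c maximizes (93 − (1/2)(q₁+q₂) − c)·q₂, giving q₂(c) = (93 − c − (1/2)q₁).
E[c₂] = 4/5·21 + 1/5·22 = 21.2
Firm 1's FOC against E[q₂] yields q₁ = (93 − 2·11 + E[c₂])/(3/2) = (93 − 22 + 21.2)/(3/2) = 61.4667.

61.47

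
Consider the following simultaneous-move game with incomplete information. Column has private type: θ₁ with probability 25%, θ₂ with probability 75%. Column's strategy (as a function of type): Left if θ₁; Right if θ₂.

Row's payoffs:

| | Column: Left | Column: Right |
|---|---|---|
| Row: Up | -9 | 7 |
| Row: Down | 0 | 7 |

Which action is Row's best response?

Down

Compute Row's expected payoff for each action, taking the expectation over Column's type.
E[Up] = 0.25·(-9) + 0.75·(7) = 3
E[Down] = 0.25·(0) + 0.75·(7) = 5.25
Best response: Down (5.25 is the largest).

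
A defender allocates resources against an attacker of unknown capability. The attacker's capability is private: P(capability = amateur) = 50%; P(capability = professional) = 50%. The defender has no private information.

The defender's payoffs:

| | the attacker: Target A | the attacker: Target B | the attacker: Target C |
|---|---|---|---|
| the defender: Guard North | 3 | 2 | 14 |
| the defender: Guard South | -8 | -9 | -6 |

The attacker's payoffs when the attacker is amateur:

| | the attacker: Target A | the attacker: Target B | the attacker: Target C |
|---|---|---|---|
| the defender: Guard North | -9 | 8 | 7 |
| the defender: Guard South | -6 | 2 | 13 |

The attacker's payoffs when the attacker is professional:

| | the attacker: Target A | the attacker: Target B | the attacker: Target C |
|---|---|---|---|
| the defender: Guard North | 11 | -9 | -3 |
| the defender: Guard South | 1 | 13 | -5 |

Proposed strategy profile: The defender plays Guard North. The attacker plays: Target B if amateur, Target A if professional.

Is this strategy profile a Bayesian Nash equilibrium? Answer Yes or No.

The defender plays Guard North: E[Guard North] = 0.5·(2) + 0.5·(3) = 2.5; E[Guard South] = -8.5. Best-responding. ✓
The attacker (capability amateur), facing Guard North: Target A gives -9, Target B gives 8, Target C gives 7. Proposed Target B is best. ✓
The attacker (capability professional), facing Guard North: Target A gives 11, Target B gives -9, Target C gives -3. Proposed Target A is best. ✓

Yes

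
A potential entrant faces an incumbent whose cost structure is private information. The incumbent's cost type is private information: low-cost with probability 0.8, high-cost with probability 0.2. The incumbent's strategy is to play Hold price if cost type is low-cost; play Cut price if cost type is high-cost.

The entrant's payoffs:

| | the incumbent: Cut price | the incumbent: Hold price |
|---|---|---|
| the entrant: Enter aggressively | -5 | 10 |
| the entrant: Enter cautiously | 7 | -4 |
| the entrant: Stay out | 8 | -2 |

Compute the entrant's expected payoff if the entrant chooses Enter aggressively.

Take the expectation over the incumbent's cost type, weighting each type's action by its prior probability.
E[Enter aggressively] = 0.8·10 + 0.2·(-5) = 8 + (-1) = 7

7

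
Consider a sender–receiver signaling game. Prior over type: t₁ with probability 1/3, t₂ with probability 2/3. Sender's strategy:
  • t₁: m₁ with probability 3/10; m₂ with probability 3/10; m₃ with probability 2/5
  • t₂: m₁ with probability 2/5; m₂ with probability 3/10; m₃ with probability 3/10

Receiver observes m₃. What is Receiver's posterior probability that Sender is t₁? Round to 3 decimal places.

0.400

P(m₃) = (1/3)·(2/5) + (2/3)·(3/10) = 1/3
P(t₁ | m₃) = ((1/3)·(2/5)) / (1/3) = (2/15) / (1/3) = 2/5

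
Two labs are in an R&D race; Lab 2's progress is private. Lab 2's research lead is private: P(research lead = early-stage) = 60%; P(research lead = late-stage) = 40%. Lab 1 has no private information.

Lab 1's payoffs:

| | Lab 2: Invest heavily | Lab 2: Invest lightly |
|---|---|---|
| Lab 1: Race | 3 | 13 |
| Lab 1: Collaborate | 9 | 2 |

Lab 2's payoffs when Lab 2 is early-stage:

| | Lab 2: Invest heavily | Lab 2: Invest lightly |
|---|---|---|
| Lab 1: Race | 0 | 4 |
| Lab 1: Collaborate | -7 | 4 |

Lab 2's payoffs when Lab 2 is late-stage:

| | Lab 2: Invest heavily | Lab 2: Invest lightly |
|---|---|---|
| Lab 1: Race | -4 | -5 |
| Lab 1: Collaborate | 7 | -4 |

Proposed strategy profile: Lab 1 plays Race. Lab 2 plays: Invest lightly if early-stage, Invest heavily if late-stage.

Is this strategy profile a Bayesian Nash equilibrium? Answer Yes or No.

Yes

A profile is a BNE iff every type of every player is best-responding given beliefs about the other side.
Lab 1 plays Race: E[Race] = 0.6·(13) + 0.4·(3) = 9; E[Collaborate] = 4.8. Best-responding. ✓
Lab 2 (research lead early-stage), facing Race: Invest heavily gives 0, Invest lightly gives 4. Proposed Invest lightly is best. ✓
Lab 2 (research lead late-stage), facing Race: Invest heavily gives -4, Invest lightly gives -5. Proposed Invest heavily is best. ✓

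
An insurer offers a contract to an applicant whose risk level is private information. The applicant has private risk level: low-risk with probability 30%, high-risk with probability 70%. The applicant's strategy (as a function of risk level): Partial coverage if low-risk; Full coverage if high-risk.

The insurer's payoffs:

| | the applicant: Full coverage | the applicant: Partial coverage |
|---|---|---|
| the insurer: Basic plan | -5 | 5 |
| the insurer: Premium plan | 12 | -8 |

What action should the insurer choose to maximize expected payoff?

E[Basic plan] = 0.3·(5) + 0.7·(-5) = -2
E[Premium plan] = 0.3·(-8) + 0.7·(12) = 6
Best response: Premium plan (6 is the largest).

Premium plan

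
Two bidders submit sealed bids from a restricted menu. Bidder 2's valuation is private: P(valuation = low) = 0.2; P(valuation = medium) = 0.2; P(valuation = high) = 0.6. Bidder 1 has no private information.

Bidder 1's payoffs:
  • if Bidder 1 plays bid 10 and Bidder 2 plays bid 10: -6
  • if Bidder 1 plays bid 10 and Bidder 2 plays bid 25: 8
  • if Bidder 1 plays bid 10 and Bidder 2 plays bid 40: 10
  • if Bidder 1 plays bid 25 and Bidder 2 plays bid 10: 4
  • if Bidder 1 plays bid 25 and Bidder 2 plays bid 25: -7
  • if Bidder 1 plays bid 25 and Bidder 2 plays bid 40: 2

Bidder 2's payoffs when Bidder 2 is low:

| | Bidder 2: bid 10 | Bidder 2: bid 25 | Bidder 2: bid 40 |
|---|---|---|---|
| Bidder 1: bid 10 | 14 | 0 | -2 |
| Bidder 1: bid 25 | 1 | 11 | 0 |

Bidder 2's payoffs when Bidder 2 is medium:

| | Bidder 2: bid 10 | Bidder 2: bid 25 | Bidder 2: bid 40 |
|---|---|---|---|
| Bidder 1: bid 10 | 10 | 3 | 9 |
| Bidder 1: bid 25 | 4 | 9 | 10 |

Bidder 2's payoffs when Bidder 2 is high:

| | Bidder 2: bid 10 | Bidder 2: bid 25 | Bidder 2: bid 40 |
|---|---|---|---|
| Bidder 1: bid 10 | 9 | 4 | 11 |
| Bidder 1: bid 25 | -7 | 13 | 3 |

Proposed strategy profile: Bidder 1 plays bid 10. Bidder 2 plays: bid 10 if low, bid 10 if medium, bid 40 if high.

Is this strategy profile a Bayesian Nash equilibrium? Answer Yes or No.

Yes

A profile is a BNE iff every type of every player is best-responding given beliefs about the other side.
Bidder 1 plays bid 10: E[bid 10] = 0.2·(-6) + 0.2·(-6) + 0.6·(10) = 3.6; E[bid 25] = 2.8. Best-responding. ✓
Bidder 2 (valuation low), facing bid 10: bid 10 gives 14, bid 25 gives 0, bid 40 gives -2. Proposed bid 10 is best. ✓
Bidder 2 (valuation medium), facing bid 10: bid 10 gives 10, bid 25 gives 3, bid 40 gives 9. Proposed bid 10 is best. ✓
Bidder 2 (valuation high), facing bid 10: bid 10 gives 9, bid 25 gives 4, bid 40 gives 11. Proposed bid 40 is best. ✓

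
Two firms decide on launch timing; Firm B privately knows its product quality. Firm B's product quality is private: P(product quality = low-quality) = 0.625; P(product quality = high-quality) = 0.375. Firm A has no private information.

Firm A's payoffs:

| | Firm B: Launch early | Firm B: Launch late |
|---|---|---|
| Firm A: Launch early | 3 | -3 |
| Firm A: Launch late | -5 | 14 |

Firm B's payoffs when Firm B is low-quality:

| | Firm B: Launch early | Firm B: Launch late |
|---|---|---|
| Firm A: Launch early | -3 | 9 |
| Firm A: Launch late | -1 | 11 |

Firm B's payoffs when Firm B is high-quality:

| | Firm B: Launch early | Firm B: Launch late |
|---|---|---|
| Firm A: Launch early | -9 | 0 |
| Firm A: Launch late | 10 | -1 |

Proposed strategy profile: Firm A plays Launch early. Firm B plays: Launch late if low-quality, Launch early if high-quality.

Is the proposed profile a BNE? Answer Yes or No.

Firm A plays Launch early: E[Launch early] = 0.625·(-3) + 0.375·(3) = -0.75; E[Launch late] = 6.875. Not best-responding. ✗
Firm B (product quality low-quality), facing Launch early: Launch early gives -3, Launch late gives 9. Proposed Launch late is best. ✓
Firm B (product quality high-quality), facing Launch early: Launch early gives -9, Launch late gives 0. Proposed Launch early is not best — profitable deviation exists. ✗

No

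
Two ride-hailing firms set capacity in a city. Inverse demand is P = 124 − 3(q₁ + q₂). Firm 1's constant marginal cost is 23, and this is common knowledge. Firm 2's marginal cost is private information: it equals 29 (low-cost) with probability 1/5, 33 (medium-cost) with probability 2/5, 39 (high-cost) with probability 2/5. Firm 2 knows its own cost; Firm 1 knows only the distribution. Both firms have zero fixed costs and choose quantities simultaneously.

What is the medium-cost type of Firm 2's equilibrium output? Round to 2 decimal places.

8.91

Type-c best response for Firm 2: q₂(c) = (124 − c)/6 − q₁/2.
Firm 1 maximizes expected profit; its first-order condition is 124 − 6q₁ − 3E[q₂] − 23 = 0.
Substituting E[q₂] and solving: E[c₂] = 34.6, so q₁ = (124 − 2·23 + 34.6)/9 = 12.5111.
q₂(medium-cost) = (124 − 33 − 3·12.5111)/6 = 8.91111.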